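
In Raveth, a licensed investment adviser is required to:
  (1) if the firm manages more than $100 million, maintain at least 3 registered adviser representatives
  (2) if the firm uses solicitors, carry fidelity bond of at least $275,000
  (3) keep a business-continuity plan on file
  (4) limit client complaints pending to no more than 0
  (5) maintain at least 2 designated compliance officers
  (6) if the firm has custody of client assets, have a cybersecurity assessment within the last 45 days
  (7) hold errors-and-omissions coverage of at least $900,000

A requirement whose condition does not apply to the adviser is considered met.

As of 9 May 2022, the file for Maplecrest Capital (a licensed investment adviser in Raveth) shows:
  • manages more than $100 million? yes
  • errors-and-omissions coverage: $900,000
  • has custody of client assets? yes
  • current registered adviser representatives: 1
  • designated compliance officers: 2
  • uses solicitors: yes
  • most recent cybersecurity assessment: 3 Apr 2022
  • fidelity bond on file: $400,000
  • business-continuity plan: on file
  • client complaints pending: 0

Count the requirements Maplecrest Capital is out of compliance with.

1

1. condition 'manages more than $100 million' holds; registered adviser representatives 1 < 3 → not met
2. condition 'uses solicitors' holds; fidelity bond $400,000 ≥ $275,000 → met
3. business-continuity plan present → met
4. client complaints pending 0 ≤ 0 → met
5. designated compliance officers 2 ≥ 2 → met
6. condition 'has custody of client assets' holds; cybersecurity assessment 36 days ago vs limit 45 → met
7. errors-and-omissions coverage $900,000 ≥ $900,000 → met
Not met: 1 of 7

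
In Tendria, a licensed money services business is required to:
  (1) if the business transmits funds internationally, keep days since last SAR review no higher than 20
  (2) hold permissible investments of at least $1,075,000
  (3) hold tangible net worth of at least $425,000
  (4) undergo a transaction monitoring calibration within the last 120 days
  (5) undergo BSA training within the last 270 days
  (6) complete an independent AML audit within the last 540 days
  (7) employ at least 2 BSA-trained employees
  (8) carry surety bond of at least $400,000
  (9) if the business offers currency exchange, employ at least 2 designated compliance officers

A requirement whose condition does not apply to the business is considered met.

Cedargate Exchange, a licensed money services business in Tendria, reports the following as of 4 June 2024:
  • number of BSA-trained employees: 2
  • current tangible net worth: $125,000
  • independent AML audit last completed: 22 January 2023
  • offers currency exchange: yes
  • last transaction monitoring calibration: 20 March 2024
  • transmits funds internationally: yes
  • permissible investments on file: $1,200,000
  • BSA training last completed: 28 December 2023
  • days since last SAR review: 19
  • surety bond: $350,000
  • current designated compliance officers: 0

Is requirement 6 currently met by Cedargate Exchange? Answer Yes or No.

6. independent AML audit 499 days ago vs limit 540 → met

Yes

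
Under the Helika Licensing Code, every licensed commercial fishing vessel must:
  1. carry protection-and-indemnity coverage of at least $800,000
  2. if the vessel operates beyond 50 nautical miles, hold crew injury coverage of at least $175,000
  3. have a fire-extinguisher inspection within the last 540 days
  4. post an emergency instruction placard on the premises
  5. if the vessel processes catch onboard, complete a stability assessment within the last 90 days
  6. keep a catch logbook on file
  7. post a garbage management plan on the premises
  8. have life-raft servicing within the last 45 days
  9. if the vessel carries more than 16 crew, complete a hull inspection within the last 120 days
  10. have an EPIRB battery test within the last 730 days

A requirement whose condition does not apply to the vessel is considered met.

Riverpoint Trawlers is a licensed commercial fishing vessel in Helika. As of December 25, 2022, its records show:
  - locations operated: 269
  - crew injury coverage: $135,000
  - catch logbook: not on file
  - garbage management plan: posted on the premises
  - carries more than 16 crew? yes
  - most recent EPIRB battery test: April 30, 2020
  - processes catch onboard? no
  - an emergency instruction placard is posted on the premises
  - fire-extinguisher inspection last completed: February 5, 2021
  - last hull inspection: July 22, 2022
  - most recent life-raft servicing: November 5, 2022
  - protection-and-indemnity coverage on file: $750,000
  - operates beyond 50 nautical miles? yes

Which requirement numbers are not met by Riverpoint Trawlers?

1, 2, 3, 6, 8, 9, 10

1. protection-and-indemnity coverage $750,000 < $800,000 → not met
2. condition 'operates beyond 50 nautical miles' holds; crew injury coverage $135,000 < $175,000 → not met
3. fire-extinguisher inspection 688 days ago vs limit 540 → not met
4. emergency instruction placard present → met
5. condition 'processes catch onboard' does not hold → requirement n/a → met
6. catch logbook absent → not met
7. garbage management plan present → met
8. life-raft servicing 50 days ago vs limit 45 → not met
9. condition 'carries more than 16 crew' holds; hull inspection 156 days ago vs limit 120 → not met
10. EPIRB battery test 969 days ago vs limit 730 → not met
Not met: 1, 2, 3, 6, 8, 9, 10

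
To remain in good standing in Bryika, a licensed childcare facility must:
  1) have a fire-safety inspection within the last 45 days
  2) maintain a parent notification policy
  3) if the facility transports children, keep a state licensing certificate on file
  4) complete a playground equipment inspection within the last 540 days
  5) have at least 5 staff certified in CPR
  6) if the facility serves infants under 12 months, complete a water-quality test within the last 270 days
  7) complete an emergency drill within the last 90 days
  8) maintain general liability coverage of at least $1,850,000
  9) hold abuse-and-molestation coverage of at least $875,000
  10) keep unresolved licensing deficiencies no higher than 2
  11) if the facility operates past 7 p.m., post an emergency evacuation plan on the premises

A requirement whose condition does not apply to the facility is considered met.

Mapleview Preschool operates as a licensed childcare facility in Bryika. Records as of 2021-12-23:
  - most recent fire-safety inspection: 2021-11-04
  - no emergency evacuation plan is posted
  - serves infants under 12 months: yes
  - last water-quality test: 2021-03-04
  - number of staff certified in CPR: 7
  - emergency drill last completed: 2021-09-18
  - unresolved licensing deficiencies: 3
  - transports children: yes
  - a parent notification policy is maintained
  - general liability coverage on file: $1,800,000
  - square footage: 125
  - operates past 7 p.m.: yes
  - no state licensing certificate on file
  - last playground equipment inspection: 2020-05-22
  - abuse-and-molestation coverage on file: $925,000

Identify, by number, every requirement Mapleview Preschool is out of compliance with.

1, 3, 4, 6, 7, 8, 10, 11

1. fire-safety inspection 49 days ago vs limit 45 → not met
2. parent notification policy present → met
3. condition 'transports children' holds; state licensing certificate absent → not met
4. playground equipment inspection 580 days ago vs limit 540 → not met
5. staff certified in CPR 7 ≥ 5 → met
6. condition 'serves infants under 12 months' holds; water-quality test 294 days ago vs limit 270 → not met
7. emergency drill 96 days ago vs limit 90 → not met
8. general liability coverage $1,800,000 < $1,850,000 → not met
9. abuse-and-molestation coverage $925,000 ≥ $875,000 → met
10. unresolved licensing deficiencies 3 > 2 → not met
11. condition 'operates past 7 p.m.' holds; emergency evacuation plan absent → not met
Not met: 1, 3, 4, 6, 7, 8, 10, 11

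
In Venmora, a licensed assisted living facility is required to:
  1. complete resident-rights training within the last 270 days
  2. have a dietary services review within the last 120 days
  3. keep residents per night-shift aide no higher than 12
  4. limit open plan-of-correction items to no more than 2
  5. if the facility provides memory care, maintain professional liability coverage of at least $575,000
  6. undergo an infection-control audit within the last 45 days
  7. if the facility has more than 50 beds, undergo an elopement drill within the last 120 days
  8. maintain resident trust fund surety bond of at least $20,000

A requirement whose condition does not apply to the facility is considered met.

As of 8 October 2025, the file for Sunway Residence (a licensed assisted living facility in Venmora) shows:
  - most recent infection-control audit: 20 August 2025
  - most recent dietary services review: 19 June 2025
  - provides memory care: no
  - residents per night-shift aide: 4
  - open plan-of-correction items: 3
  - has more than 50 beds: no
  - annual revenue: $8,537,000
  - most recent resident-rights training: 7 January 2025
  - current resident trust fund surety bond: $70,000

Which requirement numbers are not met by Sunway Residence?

1. resident-rights training 274 days ago vs limit 270 → not met
2. dietary services review 111 days ago vs limit 120 → met
3. residents per night-shift aide 4 ≤ 12 → met
4. open plan-of-correction items 3 > 2 → not met
5. condition 'provides memory care' does not hold → requirement n/a → met
6. infection-control audit 49 days ago vs limit 45 → not met
7. condition 'has more than 50 beds' does not hold → requirement n/a → met
8. resident trust fund surety bond $70,000 ≥ $20,000 → met
Not met: 1, 4, 6

1, 4, 6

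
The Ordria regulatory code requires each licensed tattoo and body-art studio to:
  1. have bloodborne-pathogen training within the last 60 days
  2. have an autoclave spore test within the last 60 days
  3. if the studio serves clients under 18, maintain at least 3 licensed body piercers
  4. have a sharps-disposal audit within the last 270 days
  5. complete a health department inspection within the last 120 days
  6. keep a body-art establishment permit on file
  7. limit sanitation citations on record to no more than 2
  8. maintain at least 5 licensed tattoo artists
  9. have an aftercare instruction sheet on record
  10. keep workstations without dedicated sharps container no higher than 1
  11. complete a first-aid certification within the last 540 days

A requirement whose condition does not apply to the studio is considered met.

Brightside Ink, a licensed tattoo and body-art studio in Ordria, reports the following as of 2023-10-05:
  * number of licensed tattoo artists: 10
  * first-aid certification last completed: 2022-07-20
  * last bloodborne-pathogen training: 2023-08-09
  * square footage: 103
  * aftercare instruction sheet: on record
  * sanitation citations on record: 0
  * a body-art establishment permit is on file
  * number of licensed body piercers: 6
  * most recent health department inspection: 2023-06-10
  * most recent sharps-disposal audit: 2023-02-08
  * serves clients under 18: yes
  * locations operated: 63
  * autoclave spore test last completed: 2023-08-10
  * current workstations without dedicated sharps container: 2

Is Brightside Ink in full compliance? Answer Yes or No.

1. bloodborne-pathogen training 57 days ago vs limit 60 → met
2. autoclave spore test 56 days ago vs limit 60 → met
3. condition 'serves clients under 18' holds; licensed body piercers 6 ≥ 3 → met
4. sharps-disposal audit 239 days ago vs limit 270 → met
5. health department inspection 117 days ago vs limit 120 → met
6. body-art establishment permit present → met
7. sanitation citations on record 0 ≤ 2 → met
8. licensed tattoo artists 10 ≥ 5 → met
9. aftercare instruction sheet present → met
10. workstations without dedicated sharps container 2 > 1 → not met
11. first-aid certification 442 days ago vs limit 540 → met
Not met: 10

No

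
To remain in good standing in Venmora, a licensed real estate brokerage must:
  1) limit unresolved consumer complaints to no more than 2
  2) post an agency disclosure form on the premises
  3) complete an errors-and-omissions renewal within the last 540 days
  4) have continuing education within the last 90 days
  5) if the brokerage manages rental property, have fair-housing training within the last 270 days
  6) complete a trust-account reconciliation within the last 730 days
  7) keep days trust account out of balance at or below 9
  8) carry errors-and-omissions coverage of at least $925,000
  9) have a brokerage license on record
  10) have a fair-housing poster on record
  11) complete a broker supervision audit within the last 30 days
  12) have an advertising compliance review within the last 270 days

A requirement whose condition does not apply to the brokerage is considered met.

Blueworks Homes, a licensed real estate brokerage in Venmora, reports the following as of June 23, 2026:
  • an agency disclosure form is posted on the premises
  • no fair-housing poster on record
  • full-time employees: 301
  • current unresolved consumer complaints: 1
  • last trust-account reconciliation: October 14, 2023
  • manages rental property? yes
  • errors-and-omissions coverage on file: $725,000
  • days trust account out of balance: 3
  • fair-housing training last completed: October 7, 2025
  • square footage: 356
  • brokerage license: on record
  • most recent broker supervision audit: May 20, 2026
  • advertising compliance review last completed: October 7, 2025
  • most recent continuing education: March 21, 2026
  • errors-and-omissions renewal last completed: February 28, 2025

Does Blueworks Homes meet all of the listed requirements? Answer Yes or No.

1. unresolved consumer complaints 1 ≤ 2 → met
2. agency disclosure form present → met
3. errors-and-omissions renewal 480 days ago vs limit 540 → met
4. continuing education 94 days ago vs limit 90 → not met
5. condition 'manages rental property' holds; fair-housing training 259 days ago vs limit 270 → met
6. trust-account reconciliation 983 days ago vs limit 730 → not met
7. days trust account out of balance 3 ≤ 9 → met
8. errors-and-omissions coverage $725,000 < $925,000 → not met
9. brokerage license present → met
10. fair-housing poster absent → not met
11. broker supervision audit 34 days ago vs limit 30 → not met
12. advertising compliance review 259 days ago vs limit 270 → met
Not met: 4, 6, 8, 10, 11

No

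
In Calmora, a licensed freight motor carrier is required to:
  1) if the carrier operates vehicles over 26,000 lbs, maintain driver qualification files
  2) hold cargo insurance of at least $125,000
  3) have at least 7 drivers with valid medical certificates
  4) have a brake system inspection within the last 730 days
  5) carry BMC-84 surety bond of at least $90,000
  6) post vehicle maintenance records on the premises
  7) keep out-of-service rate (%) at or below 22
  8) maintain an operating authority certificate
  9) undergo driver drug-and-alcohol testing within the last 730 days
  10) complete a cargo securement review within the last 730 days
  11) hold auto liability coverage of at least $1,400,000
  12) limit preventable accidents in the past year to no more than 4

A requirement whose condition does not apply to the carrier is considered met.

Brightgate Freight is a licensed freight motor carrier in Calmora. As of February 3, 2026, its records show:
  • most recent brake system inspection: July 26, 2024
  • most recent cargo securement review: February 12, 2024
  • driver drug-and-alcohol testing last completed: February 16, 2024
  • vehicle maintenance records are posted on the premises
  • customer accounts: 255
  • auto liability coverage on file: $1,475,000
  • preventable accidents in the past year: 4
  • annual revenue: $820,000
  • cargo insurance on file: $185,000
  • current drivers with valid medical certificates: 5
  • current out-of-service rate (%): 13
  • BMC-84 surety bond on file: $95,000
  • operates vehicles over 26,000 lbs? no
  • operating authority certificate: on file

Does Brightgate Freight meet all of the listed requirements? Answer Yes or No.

No

1. condition 'operates vehicles over 26,000 lbs' does not hold → requirement n/a → met
2. cargo insurance $185,000 ≥ $125,000 → met
3. drivers with valid medical certificates 5 < 7 → not met
4. brake system inspection 557 days ago vs limit 730 → met
5. BMC-84 surety bond $95,000 ≥ $90,000 → met
6. vehicle maintenance records present → met
7. out-of-service rate (%) 13 ≤ 22 → met
8. operating authority certificate present → met
9. driver drug-and-alcohol testing 718 days ago vs limit 730 → met
10. cargo securement review 722 days ago vs limit 730 → met
11. auto liability coverage $1,475,000 ≥ $1,400,000 → met
12. preventable accidents in the past year 4 ≤ 4 → met
Not met: 3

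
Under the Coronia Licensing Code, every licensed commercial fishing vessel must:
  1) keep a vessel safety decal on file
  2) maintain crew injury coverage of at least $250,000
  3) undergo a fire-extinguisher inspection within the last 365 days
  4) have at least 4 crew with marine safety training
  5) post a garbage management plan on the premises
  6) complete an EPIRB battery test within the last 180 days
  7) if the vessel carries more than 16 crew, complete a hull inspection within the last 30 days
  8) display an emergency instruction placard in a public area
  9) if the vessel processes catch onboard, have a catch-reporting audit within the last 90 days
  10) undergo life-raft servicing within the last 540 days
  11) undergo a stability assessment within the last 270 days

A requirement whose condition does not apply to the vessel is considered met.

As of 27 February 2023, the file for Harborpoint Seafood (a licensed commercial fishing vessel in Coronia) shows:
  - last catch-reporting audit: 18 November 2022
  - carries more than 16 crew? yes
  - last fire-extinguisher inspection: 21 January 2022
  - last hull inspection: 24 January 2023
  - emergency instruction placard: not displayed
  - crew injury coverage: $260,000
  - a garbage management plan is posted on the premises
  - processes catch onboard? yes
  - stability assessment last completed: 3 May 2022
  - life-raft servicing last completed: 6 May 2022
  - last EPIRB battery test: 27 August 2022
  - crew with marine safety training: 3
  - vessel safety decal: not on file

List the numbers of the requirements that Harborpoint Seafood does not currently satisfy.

1, 3, 4, 6, 7, 8, 9, 11

1. vessel safety decal absent → not met
2. crew injury coverage $260,000 ≥ $250,000 → met
3. fire-extinguisher inspection 402 days ago vs limit 365 → not met
4. crew with marine safety training 3 < 4 → not met
5. garbage management plan present → met
6. EPIRB battery test 184 days ago vs limit 180 → not met
7. condition 'carries more than 16 crew' holds; hull inspection 34 days ago vs limit 30 → not met
8. emergency instruction placard absent → not met
9. condition 'processes catch onboard' holds; catch-reporting audit 101 days ago vs limit 90 → not met
10. life-raft servicing 297 days ago vs limit 540 → met
11. stability assessment 300 days ago vs limit 270 → not met
Not met: 1, 3, 4, 6, 7, 8, 9, 11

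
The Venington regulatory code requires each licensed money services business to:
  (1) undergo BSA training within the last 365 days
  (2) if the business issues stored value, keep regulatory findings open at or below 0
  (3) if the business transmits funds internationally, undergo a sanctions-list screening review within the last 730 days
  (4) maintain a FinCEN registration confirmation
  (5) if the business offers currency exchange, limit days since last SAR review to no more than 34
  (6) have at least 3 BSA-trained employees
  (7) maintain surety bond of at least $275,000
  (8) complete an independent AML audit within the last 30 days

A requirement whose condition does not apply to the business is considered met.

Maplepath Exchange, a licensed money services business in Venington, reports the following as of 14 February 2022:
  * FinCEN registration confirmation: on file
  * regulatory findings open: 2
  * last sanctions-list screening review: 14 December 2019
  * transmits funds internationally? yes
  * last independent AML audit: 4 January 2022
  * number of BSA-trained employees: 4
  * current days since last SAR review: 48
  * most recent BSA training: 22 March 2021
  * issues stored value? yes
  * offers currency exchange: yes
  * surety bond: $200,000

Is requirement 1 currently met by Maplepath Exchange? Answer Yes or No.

Yes

1. BSA training 329 days ago vs limit 365 → met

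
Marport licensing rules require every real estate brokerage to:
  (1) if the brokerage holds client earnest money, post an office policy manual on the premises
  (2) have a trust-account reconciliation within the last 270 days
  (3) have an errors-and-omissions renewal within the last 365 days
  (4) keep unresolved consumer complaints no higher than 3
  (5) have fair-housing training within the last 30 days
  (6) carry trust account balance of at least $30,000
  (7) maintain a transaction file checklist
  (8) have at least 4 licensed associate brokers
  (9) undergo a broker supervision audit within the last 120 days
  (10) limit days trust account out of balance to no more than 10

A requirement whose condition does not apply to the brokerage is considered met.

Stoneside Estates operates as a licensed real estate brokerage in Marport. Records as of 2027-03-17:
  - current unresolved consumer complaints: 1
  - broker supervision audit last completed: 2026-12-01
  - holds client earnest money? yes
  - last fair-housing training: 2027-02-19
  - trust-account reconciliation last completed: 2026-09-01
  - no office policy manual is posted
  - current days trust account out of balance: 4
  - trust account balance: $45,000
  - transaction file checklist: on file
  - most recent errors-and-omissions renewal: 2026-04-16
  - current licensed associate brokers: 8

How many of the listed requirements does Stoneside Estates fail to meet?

1. condition 'holds client earnest money' holds; office policy manual absent → not met
2. trust-account reconciliation 197 days ago vs limit 270 → met
3. errors-and-omissions renewal 335 days ago vs limit 365 → met
4. unresolved consumer complaints 1 ≤ 3 → met
5. fair-housing training 26 days ago vs limit 30 → met
6. trust account balance $45,000 ≥ $30,000 → met
7. transaction file checklist present → met
8. licensed associate brokers 8 ≥ 4 → met
9. broker supervision audit 106 days ago vs limit 120 → met
10. days trust account out of balance 4 ≤ 10 → met
Not met: 1 of 10

1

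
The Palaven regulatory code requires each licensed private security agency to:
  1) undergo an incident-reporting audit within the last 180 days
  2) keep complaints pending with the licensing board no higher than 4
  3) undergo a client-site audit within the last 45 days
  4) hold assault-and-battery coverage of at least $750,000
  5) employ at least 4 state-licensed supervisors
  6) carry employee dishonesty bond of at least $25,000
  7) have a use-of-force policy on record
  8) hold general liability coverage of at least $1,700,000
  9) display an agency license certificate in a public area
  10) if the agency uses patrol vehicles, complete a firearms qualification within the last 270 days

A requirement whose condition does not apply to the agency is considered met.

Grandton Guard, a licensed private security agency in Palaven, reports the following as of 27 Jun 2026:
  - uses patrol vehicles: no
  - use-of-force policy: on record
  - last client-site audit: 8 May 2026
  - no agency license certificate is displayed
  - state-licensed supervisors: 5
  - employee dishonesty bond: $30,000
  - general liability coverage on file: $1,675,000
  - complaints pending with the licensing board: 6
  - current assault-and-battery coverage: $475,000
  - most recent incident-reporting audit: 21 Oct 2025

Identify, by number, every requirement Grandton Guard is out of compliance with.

1. incident-reporting audit 249 days ago vs limit 180 → not met
2. complaints pending with the licensing board 6 > 4 → not met
3. client-site audit 50 days ago vs limit 45 → not met
4. assault-and-battery coverage $475,000 < $750,000 → not met
5. state-licensed supervisors 5 ≥ 4 → met
6. employee dishonesty bond $30,000 ≥ $25,000 → met
7. use-of-force policy present → met
8. general liability coverage $1,675,000 < $1,700,000 → not met
9. agency license certificate absent → not met
10. condition 'uses patrol vehicles' does not hold → requirement n/a → met
Not met: 1, 2, 3, 4, 8, 9

1, 2, 3, 4, 8, 9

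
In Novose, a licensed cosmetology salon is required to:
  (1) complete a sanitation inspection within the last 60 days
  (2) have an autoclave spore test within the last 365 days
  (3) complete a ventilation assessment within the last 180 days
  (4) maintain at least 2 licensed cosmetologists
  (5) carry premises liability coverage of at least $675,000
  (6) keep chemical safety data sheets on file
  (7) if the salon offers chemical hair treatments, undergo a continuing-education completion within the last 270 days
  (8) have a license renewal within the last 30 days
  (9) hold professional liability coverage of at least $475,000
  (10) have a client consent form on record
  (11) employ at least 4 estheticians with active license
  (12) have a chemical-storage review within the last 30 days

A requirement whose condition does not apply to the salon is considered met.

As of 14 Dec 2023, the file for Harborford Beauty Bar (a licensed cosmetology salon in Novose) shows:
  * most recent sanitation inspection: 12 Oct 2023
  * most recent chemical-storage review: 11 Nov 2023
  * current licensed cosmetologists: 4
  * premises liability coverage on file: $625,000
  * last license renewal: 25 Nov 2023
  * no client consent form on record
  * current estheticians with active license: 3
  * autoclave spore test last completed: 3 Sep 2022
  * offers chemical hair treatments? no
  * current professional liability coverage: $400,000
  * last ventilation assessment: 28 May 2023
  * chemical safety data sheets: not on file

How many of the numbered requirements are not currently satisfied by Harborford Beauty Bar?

1. sanitation inspection 63 days ago vs limit 60 → not met
2. autoclave spore test 467 days ago vs limit 365 → not met
3. ventilation assessment 200 days ago vs limit 180 → not met
4. licensed cosmetologists 4 ≥ 2 → met
5. premises liability coverage $625,000 < $675,000 → not met
6. chemical safety data sheets absent → not met
7. condition 'offers chemical hair treatments' does not hold → requirement n/a → met
8. license renewal 19 days ago vs limit 30 → met
9. professional liability coverage $400,000 < $475,000 → not met
10. client consent form absent → not met
11. estheticians with active license 3 < 4 → not met
12. chemical-storage review 33 days ago vs limit 30 → not met
Not met: 9 of 12

9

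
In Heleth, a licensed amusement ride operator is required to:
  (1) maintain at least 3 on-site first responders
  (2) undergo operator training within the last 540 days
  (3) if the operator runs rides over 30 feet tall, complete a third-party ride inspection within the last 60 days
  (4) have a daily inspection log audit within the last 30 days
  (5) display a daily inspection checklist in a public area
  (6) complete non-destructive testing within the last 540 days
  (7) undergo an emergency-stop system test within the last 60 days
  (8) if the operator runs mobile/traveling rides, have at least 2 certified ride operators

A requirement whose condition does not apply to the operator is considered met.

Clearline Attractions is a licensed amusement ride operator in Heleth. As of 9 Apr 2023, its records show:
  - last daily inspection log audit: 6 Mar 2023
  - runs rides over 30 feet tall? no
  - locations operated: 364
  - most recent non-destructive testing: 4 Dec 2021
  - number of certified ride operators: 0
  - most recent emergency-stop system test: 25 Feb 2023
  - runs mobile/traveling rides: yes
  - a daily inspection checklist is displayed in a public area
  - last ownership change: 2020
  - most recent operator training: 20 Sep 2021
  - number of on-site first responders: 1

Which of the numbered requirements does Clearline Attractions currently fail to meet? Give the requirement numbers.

1, 2, 4, 8

1. on-site first responders 1 < 3 → not met
2. operator training 566 days ago vs limit 540 → not met
3. condition 'runs rides over 30 feet tall' does not hold → requirement n/a → met
4. daily inspection log audit 34 days ago vs limit 30 → not met
5. daily inspection checklist present → met
6. non-destructive testing 491 days ago vs limit 540 → met
7. emergency-stop system test 43 days ago vs limit 60 → met
8. condition 'runs mobile/traveling rides' holds; certified ride operators 0 < 2 → not met
Not met: 1, 2, 4, 8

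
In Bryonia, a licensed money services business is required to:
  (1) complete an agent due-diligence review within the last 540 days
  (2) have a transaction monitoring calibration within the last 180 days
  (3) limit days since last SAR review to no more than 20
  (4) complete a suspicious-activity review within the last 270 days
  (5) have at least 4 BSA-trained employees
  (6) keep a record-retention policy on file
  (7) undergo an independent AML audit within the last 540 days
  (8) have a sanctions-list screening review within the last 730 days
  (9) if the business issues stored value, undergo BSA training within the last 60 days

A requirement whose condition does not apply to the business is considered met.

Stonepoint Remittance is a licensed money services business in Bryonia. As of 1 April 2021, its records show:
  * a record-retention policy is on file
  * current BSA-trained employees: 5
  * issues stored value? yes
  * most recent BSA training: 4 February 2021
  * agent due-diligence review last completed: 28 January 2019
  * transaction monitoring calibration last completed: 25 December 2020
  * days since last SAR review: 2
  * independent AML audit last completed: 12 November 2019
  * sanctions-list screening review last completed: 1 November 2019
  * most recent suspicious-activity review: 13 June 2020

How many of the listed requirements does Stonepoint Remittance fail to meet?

2

1. agent due-diligence review 794 days ago vs limit 540 → not met
2. transaction monitoring calibration 97 days ago vs limit 180 → met
3. days since last SAR review 2 ≤ 20 → met
4. suspicious-activity review 292 days ago vs limit 270 → not met
5. BSA-trained employees 5 ≥ 4 → met
6. record-retention policy present → met
7. independent AML audit 506 days ago vs limit 540 → met
8. sanctions-list screening review 517 days ago vs limit 730 → met
9. condition 'issues stored value' holds; BSA training 56 days ago vs limit 60 → met
Not met: 2 of 9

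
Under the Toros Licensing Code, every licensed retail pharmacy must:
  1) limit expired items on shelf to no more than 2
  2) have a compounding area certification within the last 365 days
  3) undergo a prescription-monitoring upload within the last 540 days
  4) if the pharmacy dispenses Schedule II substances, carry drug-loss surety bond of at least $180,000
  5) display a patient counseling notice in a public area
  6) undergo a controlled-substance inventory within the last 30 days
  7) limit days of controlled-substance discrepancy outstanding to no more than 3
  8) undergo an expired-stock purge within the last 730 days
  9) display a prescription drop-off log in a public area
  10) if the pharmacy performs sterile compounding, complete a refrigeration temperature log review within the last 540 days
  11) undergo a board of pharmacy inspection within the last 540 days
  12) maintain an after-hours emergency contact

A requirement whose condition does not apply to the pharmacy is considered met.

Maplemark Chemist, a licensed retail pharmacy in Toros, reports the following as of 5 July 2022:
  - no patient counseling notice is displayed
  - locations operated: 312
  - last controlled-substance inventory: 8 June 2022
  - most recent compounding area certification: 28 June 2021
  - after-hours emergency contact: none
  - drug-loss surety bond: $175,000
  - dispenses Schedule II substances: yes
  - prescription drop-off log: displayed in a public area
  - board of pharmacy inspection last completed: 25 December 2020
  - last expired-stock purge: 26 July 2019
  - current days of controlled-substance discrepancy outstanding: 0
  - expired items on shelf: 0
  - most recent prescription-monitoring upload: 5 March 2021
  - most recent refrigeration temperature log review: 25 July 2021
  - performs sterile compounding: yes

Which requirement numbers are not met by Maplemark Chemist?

1. expired items on shelf 0 ≤ 2 → met
2. compounding area certification 372 days ago vs limit 365 → not met
3. prescription-monitoring upload 487 days ago vs limit 540 → met
4. condition 'dispenses Schedule II substances' holds; drug-loss surety bond $175,000 < $180,000 → not met
5. patient counseling notice absent → not met
6. controlled-substance inventory 27 days ago vs limit 30 → met
7. days of controlled-substance discrepancy outstanding 0 ≤ 3 → met
8. expired-stock purge 1075 days ago vs limit 730 → not met
9. prescription drop-off log present → met
10. condition 'performs sterile compounding' holds; refrigeration temperature log review 345 days ago vs limit 540 → met
11. board of pharmacy inspection 557 days ago vs limit 540 → not met
12. after-hours emergency contact absent → not met
Not met: 2, 4, 5, 8, 11, 12

2, 4, 5, 8, 11, 12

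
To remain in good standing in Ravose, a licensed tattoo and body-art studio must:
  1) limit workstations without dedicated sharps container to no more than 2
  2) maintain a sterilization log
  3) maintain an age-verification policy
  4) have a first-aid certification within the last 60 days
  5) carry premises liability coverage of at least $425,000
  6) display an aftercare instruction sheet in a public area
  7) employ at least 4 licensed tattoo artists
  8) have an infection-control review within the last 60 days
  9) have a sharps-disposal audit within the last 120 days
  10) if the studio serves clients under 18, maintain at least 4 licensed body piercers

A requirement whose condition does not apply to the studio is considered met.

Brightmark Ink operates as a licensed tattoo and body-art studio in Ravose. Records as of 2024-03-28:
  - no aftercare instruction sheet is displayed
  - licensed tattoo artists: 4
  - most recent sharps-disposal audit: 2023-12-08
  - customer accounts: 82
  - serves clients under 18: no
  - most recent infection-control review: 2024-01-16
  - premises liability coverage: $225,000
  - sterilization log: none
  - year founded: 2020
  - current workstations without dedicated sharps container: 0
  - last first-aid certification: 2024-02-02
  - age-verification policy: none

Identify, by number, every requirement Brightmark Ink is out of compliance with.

2, 3, 5, 6, 8

1. workstations without dedicated sharps container 0 ≤ 2 → met
2. sterilization log absent → not met
3. age-verification policy absent → not met
4. first-aid certification 55 days ago vs limit 60 → met
5. premises liability coverage $225,000 < $425,000 → not met
6. aftercare instruction sheet absent → not met
7. licensed tattoo artists 4 ≥ 4 → met
8. infection-control review 72 days ago vs limit 60 → not met
9. sharps-disposal audit 111 days ago vs limit 120 → met
10. condition 'serves clients under 18' does not hold → requirement n/a → met
Not met: 2, 3, 5, 6, 8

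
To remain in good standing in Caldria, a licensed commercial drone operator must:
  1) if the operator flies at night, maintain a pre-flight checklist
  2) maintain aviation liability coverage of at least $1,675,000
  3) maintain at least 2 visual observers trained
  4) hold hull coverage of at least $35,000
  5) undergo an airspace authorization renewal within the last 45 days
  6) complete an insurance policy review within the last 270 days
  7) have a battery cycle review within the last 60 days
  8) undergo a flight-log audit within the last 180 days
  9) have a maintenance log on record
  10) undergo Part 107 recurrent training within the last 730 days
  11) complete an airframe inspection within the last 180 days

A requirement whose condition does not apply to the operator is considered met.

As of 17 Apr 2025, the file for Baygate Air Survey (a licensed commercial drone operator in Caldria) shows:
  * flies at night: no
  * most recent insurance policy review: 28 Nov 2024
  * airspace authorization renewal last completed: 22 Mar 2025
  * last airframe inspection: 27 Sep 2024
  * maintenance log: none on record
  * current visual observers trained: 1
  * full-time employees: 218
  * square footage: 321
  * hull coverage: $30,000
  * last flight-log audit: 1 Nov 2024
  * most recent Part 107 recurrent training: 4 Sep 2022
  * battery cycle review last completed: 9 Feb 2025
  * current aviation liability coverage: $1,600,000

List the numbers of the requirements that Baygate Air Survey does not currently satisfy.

2, 3, 4, 7, 9, 10, 11

1. condition 'flies at night' does not hold → requirement n/a → met
2. aviation liability coverage $1,600,000 < $1,675,000 → not met
3. visual observers trained 1 < 2 → not met
4. hull coverage $30,000 < $35,000 → not met
5. airspace authorization renewal 26 days ago vs limit 45 → met
6. insurance policy review 140 days ago vs limit 270 → met
7. battery cycle review 67 days ago vs limit 60 → not met
8. flight-log audit 167 days ago vs limit 180 → met
9. maintenance log absent → not met
10. Part 107 recurrent training 956 days ago vs limit 730 → not met
11. airframe inspection 202 days ago vs limit 180 → not met
Not met: 2, 3, 4, 7, 9, 10, 11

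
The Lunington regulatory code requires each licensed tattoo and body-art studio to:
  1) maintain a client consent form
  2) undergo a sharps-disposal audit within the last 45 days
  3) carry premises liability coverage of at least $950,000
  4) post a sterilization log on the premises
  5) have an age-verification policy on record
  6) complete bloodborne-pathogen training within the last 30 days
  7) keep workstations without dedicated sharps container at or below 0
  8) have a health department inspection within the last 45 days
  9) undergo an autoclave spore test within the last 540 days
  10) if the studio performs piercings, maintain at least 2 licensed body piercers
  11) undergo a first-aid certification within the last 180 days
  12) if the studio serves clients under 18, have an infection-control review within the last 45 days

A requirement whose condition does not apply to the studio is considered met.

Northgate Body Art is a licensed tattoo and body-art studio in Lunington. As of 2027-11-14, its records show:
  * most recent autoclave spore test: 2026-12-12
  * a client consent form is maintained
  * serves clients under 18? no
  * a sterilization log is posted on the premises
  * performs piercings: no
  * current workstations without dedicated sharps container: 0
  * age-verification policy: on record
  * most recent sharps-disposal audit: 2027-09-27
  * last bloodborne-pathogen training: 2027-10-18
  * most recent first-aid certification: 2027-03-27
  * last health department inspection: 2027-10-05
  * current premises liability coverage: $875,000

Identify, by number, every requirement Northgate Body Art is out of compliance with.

2, 3, 11

1. client consent form present → met
2. sharps-disposal audit 48 days ago vs limit 45 → not met
3. premises liability coverage $875,000 < $950,000 → not met
4. sterilization log present → met
5. age-verification policy present → met
6. bloodborne-pathogen training 27 days ago vs limit 30 → met
7. workstations without dedicated sharps container 0 ≤ 0 → met
8. health department inspection 40 days ago vs limit 45 → met
9. autoclave spore test 337 days ago vs limit 540 → met
10. condition 'performs piercings' does not hold → requirement n/a → met
11. first-aid certification 232 days ago vs limit 180 → not met
12. condition 'serves clients under 18' does not hold → requirement n/a → met
Not met: 2, 3, 11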